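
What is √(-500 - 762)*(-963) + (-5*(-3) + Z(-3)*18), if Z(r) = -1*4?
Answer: -57 - 963*I*√1262 ≈ -57.0 - 34210.0*I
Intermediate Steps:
Z(r) = -4
√(-500 - 762)*(-963) + (-5*(-3) + Z(-3)*18) = √(-500 - 762)*(-963) + (-5*(-3) - 4*18) = √(-1262)*(-963) + (15 - 72) = (I*√1262)*(-963) - 57 = -963*I*√1262 - 57 = -57 - 963*I*√1262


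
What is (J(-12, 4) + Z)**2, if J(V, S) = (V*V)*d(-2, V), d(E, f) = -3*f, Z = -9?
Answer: 26780625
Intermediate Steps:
J(V, S) = -3*V**3 (J(V, S) = (V*V)*(-3*V) = V**2*(-3*V) = -3*V**3)
(J(-12, 4) + Z)**2 = (-3*(-12)**3 - 9)**2 = (-3*(-1728) - 9)**2 = (5184 - 9)**2 = 5175**2 = 26780625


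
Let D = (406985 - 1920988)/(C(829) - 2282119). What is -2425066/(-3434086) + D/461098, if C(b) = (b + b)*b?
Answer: 507459307004257187/718598988429475318 ≈ 0.70618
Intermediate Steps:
C(b) = 2*b**2 (C(b) = (2*b)*b = 2*b**2)
D = 1514003/907637 (D = (406985 - 1920988)/(2*829**2 - 2282119) = -1514003/(2*687241 - 2282119) = -1514003/(1374482 - 2282119) = -1514003/(-907637) = -1514003*(-1/907637) = 1514003/907637 ≈ 1.6681)
-2425066/(-3434086) + D/461098 = -2425066/(-3434086) + (1514003/907637)/461098 = -2425066*(-1/3434086) + (1514003/907637)*(1/461098) = 1212533/1717043 + 1514003/418509605426 = 507459307004257187/718598988429475318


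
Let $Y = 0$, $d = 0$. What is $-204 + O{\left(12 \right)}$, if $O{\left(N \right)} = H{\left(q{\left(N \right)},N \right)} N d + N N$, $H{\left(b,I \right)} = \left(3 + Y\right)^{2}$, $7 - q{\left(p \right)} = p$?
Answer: $-60$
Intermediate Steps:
$q{\left(p \right)} = 7 - p$
$H{\left(b,I \right)} = 9$ ($H{\left(b,I \right)} = \left(3 + 0\right)^{2} = 3^{2} = 9$)
$O{\left(N \right)} = N^{2}$ ($O{\left(N \right)} = 9 N 0 + N N = 0 + N^{2} = N^{2}$)
$-204 + O{\left(12 \right)} = -204 + 12^{2} = -204 + 144 = -60$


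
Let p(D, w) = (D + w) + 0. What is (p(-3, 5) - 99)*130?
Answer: -12610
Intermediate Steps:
p(D, w) = D + w
(p(-3, 5) - 99)*130 = ((-3 + 5) - 99)*130 = (2 - 99)*130 = -97*130 = -12610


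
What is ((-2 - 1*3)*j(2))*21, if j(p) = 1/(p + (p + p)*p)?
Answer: -21/2 ≈ -10.500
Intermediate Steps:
j(p) = 1/(p + 2*p²) (j(p) = 1/(p + (2*p)*p) = 1/(p + 2*p²))
((-2 - 1*3)*j(2))*21 = ((-2 - 1*3)*(1/(2*(1 + 2*2))))*21 = ((-2 - 3)*(1/(2*(1 + 4))))*21 = -5/(2*5)*21 = -5*⅒*21 = -½*21 = -21/2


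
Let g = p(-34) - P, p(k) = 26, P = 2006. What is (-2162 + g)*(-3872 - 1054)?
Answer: 20403492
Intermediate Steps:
g = -1980 (g = 26 - 1*2006 = 26 - 2006 = -1980)
(-2162 + g)*(-3872 - 1054) = (-2162 - 1980)*(-3872 - 1054) = -4142*(-4926) = 20403492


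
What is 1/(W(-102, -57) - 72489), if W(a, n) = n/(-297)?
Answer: -99/7176392 ≈ -1.3795e-5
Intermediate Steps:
W(a, n) = -n/297 (W(a, n) = n*(-1/297) = -n/297)
1/(W(-102, -57) - 72489) = 1/(-1/297*(-57) - 72489) = 1/(19/99 - 72489) = 1/(-7176392/99) = -99/7176392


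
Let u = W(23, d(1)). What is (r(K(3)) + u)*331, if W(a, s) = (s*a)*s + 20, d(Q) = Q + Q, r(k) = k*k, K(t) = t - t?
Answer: 37072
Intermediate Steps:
K(t) = 0
r(k) = k²
d(Q) = 2*Q
W(a, s) = 20 + a*s² (W(a, s) = (a*s)*s + 20 = a*s² + 20 = 20 + a*s²)
u = 112 (u = 20 + 23*(2*1)² = 20 + 23*2² = 20 + 23*4 = 20 + 92 = 112)
(r(K(3)) + u)*331 = (0² + 112)*331 = (0 + 112)*331 = 112*331 = 37072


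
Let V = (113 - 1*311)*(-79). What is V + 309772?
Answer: 325414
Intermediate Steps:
V = 15642 (V = (113 - 311)*(-79) = -198*(-79) = 15642)
V + 309772 = 15642 + 309772 = 325414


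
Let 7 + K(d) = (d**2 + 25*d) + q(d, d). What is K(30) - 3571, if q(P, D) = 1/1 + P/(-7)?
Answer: -13519/7 ≈ -1931.3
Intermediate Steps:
q(P, D) = 1 - P/7 (q(P, D) = 1*1 + P*(-1/7) = 1 - P/7)
K(d) = -6 + d**2 + 174*d/7 (K(d) = -7 + ((d**2 + 25*d) + (1 - d/7)) = -7 + (1 + d**2 + 174*d/7) = -6 + d**2 + 174*d/7)
K(30) - 3571 = (-6 + 30**2 + (174/7)*30) - 3571 = (-6 + 900 + 5220/7) - 3571 = 11478/7 - 3571 = -13519/7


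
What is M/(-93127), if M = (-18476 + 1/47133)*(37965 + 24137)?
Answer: 54080241623314/4389354891 ≈ 12321.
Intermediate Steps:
M = -54080241623314/47133 (M = (-18476 + 1/47133)*62102 = -870829307/47133*62102 = -54080241623314/47133 ≈ -1.1474e+9)
M/(-93127) = -54080241623314/47133/(-93127) = -54080241623314/47133*(-1/93127) = 54080241623314/4389354891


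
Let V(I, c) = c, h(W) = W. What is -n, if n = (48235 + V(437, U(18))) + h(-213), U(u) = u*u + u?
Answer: -48364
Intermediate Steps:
U(u) = u + u² (U(u) = u² + u = u + u²)
n = 48364 (n = (48235 + 18*(1 + 18)) - 213 = (48235 + 18*19) - 213 = (48235 + 342) - 213 = 48577 - 213 = 48364)
-n = -1*48364 = -48364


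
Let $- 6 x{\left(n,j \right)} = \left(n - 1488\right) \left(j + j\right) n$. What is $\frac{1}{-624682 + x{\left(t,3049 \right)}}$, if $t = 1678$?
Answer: $- \frac{3}{973956226} \approx -3.0802 \cdot 10^{-9}$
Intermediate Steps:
$x{\left(n,j \right)} = - \frac{j n \left(-1488 + n\right)}{3}$ ($x{\left(n,j \right)} = - \frac{\left(n - 1488\right) \left(j + j\right) n}{6} = - \frac{\left(-1488 + n\right) 2 j n}{6} = - \frac{2 j \left(-1488 + n\right) n}{6} = - \frac{2 j n \left(-1488 + n\right)}{6} = - \frac{j n \left(-1488 + n\right)}{3}$)
$\frac{1}{-624682 + x{\left(t,3049 \right)}} = \frac{1}{-624682 + \frac{1}{3} \cdot 3049 \cdot 1678 \left(1488 - 1678\right)} = \frac{1}{-624682 + \frac{1}{3} \cdot 3049 \cdot 1678 \left(-190\right)} = \frac{1}{-624682 - \frac{972082180}{3}} = \frac{1}{- \frac{973956226}{3}} = - \frac{3}{973956226}$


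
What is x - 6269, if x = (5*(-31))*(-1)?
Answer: -6114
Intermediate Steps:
x = 155 (x = -155*(-1) = 155)
x - 6269 = 155 - 6269 = -6114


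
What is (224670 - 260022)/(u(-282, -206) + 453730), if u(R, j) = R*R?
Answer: -17676/266627 ≈ -0.066295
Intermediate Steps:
u(R, j) = R**2
(224670 - 260022)/(u(-282, -206) + 453730) = (224670 - 260022)/((-282)**2 + 453730) = -35352/(79524 + 453730) = -35352/533254 = -35352*1/533254 = -17676/266627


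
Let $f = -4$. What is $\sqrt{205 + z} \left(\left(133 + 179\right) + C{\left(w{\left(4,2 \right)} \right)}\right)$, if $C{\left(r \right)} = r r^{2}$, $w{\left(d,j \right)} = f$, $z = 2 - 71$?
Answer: $496 \sqrt{34} \approx 2892.2$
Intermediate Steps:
$z = -69$ ($z = 2 - 71 = -69$)
$w{\left(d,j \right)} = -4$
$C{\left(r \right)} = r^{3}$
$\sqrt{205 + z} \left(\left(133 + 179\right) + C{\left(w{\left(4,2 \right)} \right)}\right) = \sqrt{205 - 69} \left(\left(133 + 179\right) + \left(-4\right)^{3}\right) = \sqrt{136} \left(312 - 64\right) = 2 \sqrt{34} \cdot 248 = 496 \sqrt{34}$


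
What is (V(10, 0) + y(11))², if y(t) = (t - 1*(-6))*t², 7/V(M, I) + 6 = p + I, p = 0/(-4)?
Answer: 152152225/36 ≈ 4.2264e+6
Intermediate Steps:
p = 0 (p = 0*(-¼) = 0)
V(M, I) = 7/(-6 + I) (V(M, I) = 7/(-6 + (0 + I)) = 7/(-6 + I))
y(t) = t²*(6 + t) (y(t) = (t + 6)*t² = (6 + t)*t² = t²*(6 + t))
(V(10, 0) + y(11))² = (7/(-6 + 0) + 11²*(6 + 11))² = (7/(-6) + 121*17)² = (7*(-⅙) + 2057)² = (-7/6 + 2057)² = (12335/6)² = 152152225/36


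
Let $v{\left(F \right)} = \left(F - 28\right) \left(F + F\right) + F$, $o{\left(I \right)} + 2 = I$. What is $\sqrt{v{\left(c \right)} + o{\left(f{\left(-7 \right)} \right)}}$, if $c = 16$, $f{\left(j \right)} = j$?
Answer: $i \sqrt{377} \approx 19.417 i$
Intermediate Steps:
$o{\left(I \right)} = -2 + I$
$v{\left(F \right)} = F + 2 F \left(-28 + F\right)$ ($v{\left(F \right)} = \left(-28 + F\right) 2 F + F = 2 F \left(-28 + F\right) + F = F + 2 F \left(-28 + F\right)$)
$\sqrt{v{\left(c \right)} + o{\left(f{\left(-7 \right)} \right)}} = \sqrt{16 \left(-55 + 2 \cdot 16\right) - 9} = \sqrt{16 \left(-55 + 32\right) - 9} = \sqrt{16 \left(-23\right) - 9} = \sqrt{-368 - 9} = \sqrt{-377} = i \sqrt{377}$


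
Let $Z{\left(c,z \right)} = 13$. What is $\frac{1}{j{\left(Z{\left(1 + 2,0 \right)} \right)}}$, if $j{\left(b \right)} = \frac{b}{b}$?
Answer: $1$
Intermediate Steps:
$j{\left(b \right)} = 1$
$\frac{1}{j{\left(Z{\left(1 + 2,0 \right)} \right)}} = 1^{-1} = 1$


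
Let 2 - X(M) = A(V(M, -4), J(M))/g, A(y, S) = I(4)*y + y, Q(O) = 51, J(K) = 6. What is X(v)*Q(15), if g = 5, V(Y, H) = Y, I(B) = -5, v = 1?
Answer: 714/5 ≈ 142.80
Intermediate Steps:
A(y, S) = -4*y (A(y, S) = -5*y + y = -4*y)
X(M) = 2 + 4*M/5 (X(M) = 2 - (-4*M)/5 = 2 - (-4)*M/5 = 2 + 4*M/5)
X(v)*Q(15) = (2 + (4/5)*1)*51 = (2 + 4/5)*51 = (14/5)*51 = 714/5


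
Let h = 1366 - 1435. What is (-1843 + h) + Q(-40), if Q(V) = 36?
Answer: -1876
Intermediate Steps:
h = -69
(-1843 + h) + Q(-40) = (-1843 - 69) + 36 = -1912 + 36 = -1876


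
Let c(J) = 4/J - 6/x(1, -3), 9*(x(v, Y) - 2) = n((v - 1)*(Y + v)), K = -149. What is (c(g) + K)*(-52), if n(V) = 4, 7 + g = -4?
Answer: 86840/11 ≈ 7894.5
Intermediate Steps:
g = -11 (g = -7 - 4 = -11)
x(v, Y) = 22/9 (x(v, Y) = 2 + (1/9)*4 = 2 + 4/9 = 22/9)
c(J) = -27/11 + 4/J (c(J) = 4/J - 6/22/9 = 4/J - 6*9/22 = 4/J - 27/11 = -27/11 + 4/J)
(c(g) + K)*(-52) = ((-27/11 + 4/(-11)) - 149)*(-52) = ((-27/11 + 4*(-1/11)) - 149)*(-52) = ((-27/11 - 4/11) - 149)*(-52) = (-31/11 - 149)*(-52) = -1670/11*(-52) = 86840/11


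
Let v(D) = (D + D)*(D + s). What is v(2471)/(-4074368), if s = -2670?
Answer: 491729/2037184 ≈ 0.24138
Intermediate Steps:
v(D) = 2*D*(-2670 + D) (v(D) = (D + D)*(D - 2670) = (2*D)*(-2670 + D) = 2*D*(-2670 + D))
v(2471)/(-4074368) = (2*2471*(-2670 + 2471))/(-4074368) = (2*2471*(-199))*(-1/4074368) = -983458*(-1/4074368) = 491729/2037184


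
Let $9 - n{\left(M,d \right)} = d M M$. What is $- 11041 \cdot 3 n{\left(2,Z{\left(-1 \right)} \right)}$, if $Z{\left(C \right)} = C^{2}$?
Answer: $-165615$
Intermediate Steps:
$n{\left(M,d \right)} = 9 - d M^{2}$ ($n{\left(M,d \right)} = 9 - d M M = 9 - d M^{2}$)
$- 11041 \cdot 3 n{\left(2,Z{\left(-1 \right)} \right)} = - 11041 \cdot 3 \left(9 - \left(-1\right)^{2} \cdot 2^{2}\right) = - 11041 \cdot 3 \left(9 - 1 \cdot 4\right) = - 11041 \cdot 3 \left(9 - 4\right) = - 11041 \cdot 3 \cdot 5 = \left(-11041\right) 15 = -165615$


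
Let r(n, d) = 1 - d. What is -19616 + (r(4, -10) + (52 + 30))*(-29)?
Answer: -22313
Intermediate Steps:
-19616 + (r(4, -10) + (52 + 30))*(-29) = -19616 + ((1 - 1*(-10)) + (52 + 30))*(-29) = -19616 + ((1 + 10) + 82)*(-29) = -19616 + (11 + 82)*(-29) = -19616 + 93*(-29) = -19616 - 2697 = -22313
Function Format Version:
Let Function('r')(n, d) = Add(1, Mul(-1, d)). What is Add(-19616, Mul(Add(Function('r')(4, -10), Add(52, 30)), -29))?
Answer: -22313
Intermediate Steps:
Add(-19616, Mul(Add(Function('r')(4, -10), Add(52, 30)), -29)) = Add(-19616, Mul(Add(Add(1, Mul(-1, -10)), Add(52, 30)), -29)) = Add(-19616, Mul(Add(Add(1, 10), 82), -29)) = Add(-19616, Mul(Add(11, 82), -29)) = Add(-19616, Mul(93, -29)) = Add(-19616, -2697) = -22313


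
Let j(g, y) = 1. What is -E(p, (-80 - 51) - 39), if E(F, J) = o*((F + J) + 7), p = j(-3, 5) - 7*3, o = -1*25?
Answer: -4575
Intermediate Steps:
o = -25
p = -20 (p = 1 - 7*3 = 1 - 21 = -20)
E(F, J) = -175 - 25*F - 25*J (E(F, J) = -25*((F + J) + 7) = -25*(7 + F + J) = -175 - 25*F - 25*J)
-E(p, (-80 - 51) - 39) = -(-175 - 25*(-20) - 25*((-80 - 51) - 39)) = -(-175 + 500 - 25*(-131 - 39)) = -(-175 + 500 - 25*(-170)) = -(-175 + 500 + 4250) = -1*4575 = -4575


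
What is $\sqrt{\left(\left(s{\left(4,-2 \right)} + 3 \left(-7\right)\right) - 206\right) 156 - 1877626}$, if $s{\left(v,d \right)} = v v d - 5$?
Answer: $i \sqrt{1918810} \approx 1385.2 i$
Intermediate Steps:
$s{\left(v,d \right)} = -5 + d v^{2}$ ($s{\left(v,d \right)} = v^{2} d - 5 = d v^{2} - 5 = -5 + d v^{2}$)
$\sqrt{\left(\left(s{\left(4,-2 \right)} + 3 \left(-7\right)\right) - 206\right) 156 - 1877626} = \sqrt{\left(\left(\left(-5 - 2 \cdot 4^{2}\right) + 3 \left(-7\right)\right) - 206\right) 156 - 1877626} = \sqrt{\left(\left(\left(-5 - 32\right) - 21\right) - 206\right) 156 - 1877626} = \sqrt{\left(\left(-37 - 21\right) - 206\right) 156 - 1877626} = \sqrt{\left(-58 - 206\right) 156 - 1877626} = \sqrt{\left(-264\right) 156 - 1877626} = \sqrt{-41184 - 1877626} = \sqrt{-1918810} = i \sqrt{1918810}$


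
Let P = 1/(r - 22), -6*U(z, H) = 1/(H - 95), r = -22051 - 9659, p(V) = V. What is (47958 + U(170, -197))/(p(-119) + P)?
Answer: -666549834061/1653935742 ≈ -403.01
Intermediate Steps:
r = -31710
U(z, H) = -1/(6*(-95 + H)) (U(z, H) = -1/(6*(H - 95)) = -1/(6*(-95 + H)))
P = -1/31732 (P = 1/(-31710 - 22) = 1/(-31732) = -1/31732 ≈ -3.1514e-5)
(47958 + U(170, -197))/(p(-119) + P) = (47958 - 1/(-570 + 6*(-197)))/(-119 - 1/31732) = (47958 - 1/(-570 - 1182))/(-3776109/31732) = (47958 - 1/(-1752))*(-31732/3776109) = (47958 - 1*(-1/1752))*(-31732/3776109) = (47958 + 1/1752)*(-31732/3776109) = (84022417/1752)*(-31732/3776109) = -666549834061/1653935742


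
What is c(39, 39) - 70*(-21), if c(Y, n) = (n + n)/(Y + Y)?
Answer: 1471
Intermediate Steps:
c(Y, n) = n/Y (c(Y, n) = (2*n)/((2*Y)) = (2*n)*(1/(2*Y)) = n/Y)
c(39, 39) - 70*(-21) = 39/39 - 70*(-21) = 39*(1/39) + 1470 = 1 + 1470 = 1471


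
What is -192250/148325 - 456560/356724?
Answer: -1362994510/529110873 ≈ -2.5760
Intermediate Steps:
-192250/148325 - 456560/356724 = -192250*1/148325 - 456560*1/356724 = -7690/5933 - 114140/89181 = -1362994510/529110873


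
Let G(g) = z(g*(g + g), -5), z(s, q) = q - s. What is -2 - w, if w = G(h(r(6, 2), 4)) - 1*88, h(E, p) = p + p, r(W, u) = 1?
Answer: 219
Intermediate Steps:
h(E, p) = 2*p
G(g) = -5 - 2*g**2 (G(g) = -5 - g*(g + g) = -5 - g*2*g = -5 - 2*g**2)
w = -221 (w = (-5 - 2*(2*4)**2) - 1*88 = (-5 - 2*8**2) - 88 = (-5 - 2*64) - 88 = (-5 - 128) - 88 = -133 - 88 = -221)
-2 - w = -2 - 1*(-221) = -2 + 221 = 219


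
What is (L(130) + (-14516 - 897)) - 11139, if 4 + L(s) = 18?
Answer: -26538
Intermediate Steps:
L(s) = 14 (L(s) = -4 + 18 = 14)
(L(130) + (-14516 - 897)) - 11139 = (14 + (-14516 - 897)) - 11139 = (14 - 15413) - 11139 = -15399 - 11139 = -26538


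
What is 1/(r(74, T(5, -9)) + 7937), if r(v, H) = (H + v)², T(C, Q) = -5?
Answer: 1/12698 ≈ 7.8753e-5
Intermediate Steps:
1/(r(74, T(5, -9)) + 7937) = 1/((-5 + 74)² + 7937) = 1/(69² + 7937) = 1/(4761 + 7937) = 1/12698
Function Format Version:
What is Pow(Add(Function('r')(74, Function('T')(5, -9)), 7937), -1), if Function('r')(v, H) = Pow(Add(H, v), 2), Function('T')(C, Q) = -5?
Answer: Rational(1, 12698) ≈ 7.8753e-5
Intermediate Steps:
Pow(Add(Function('r')(74, Function('T')(5, -9)), 7937), -1) = Pow(Add(Pow(Add(-5, 74), 2), 7937), -1) = Pow(Add(Pow(69, 2), 7937), -1) = Pow(Add(4761, 7937), -1) = Pow(12698, -1) = Rational(1, 12698)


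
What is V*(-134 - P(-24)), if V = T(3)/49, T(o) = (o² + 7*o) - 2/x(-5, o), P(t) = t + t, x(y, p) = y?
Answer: -13072/245 ≈ -53.355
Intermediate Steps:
P(t) = 2*t
T(o) = ⅖ + o² + 7*o (T(o) = (o² + 7*o) - 2/(-5) = (o² + 7*o) - 2*(-⅕) = (o² + 7*o) + ⅖ = ⅖ + o² + 7*o)
V = 152/245 (V = (⅖ + 3² + 7*3)/49 = (⅖ + 9 + 21)*(1/49) = (152/5)*(1/49) = 152/245 ≈ 0.62041)
V*(-134 - P(-24)) = 152*(-134 - 2*(-24))/245 = 152*(-134 - 1*(-48))/245 = 152*(-134 + 48)/245 = (152/245)*(-86) = -13072/245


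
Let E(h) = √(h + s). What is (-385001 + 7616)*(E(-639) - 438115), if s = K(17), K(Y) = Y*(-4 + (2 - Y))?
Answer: 165338029275 - 377385*I*√962 ≈ 1.6534e+11 - 1.1705e+7*I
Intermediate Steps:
K(Y) = Y*(-2 - Y)
s = -323 (s = -1*17*(2 + 17) = -1*17*19 = -323)
E(h) = √(-323 + h) (E(h) = √(h - 323) = √(-323 + h))
(-385001 + 7616)*(E(-639) - 438115) = (-385001 + 7616)*(√(-323 - 639) - 438115) = -377385*(√(-962) - 438115) = -377385*(I*√962 - 438115) = -377385*(-438115 + I*√962) = 165338029275 - 377385*I*√962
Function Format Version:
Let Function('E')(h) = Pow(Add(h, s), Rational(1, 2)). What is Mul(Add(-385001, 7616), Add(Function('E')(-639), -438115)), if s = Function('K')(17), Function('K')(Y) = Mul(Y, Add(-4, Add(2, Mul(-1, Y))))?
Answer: Add(165338029275, Mul(-377385, I, Pow(962, Rational(1, 2)))) ≈ Add(1.6534e+11, Mul(-1.1705e+7, I))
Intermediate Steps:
Function('K')(Y) = Mul(Y, Add(-2, Mul(-1, Y)))
s = -323 (s = Mul(-1, 17, Add(2, 17)) = Mul(-1, 17, 19) = -323)
Function('E')(h) = Pow(Add(-323, h), Rational(1, 2)) (Function('E')(h) = Pow(Add(h, -323), Rational(1, 2)) = Pow(Add(-323, h), Rational(1, 2)))
Mul(Add(-385001, 7616), Add(Function('E')(-639), -438115)) = Mul(Add(-385001, 7616), Add(Pow(Add(-323, -639), Rational(1, 2)), -438115)) = Mul(-377385, Add(Pow(-962, Rational(1, 2)), -438115)) = Mul(-377385, Add(Mul(I, Pow(962, Rational(1, 2))), -438115)) = Mul(-377385, Add(-438115, Mul(I, Pow(962, Rational(1, 2))))) = Add(165338029275, Mul(-377385, I, Pow(962, Rational(1, 2))))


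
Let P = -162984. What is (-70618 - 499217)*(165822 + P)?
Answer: -1617191730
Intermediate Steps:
(-70618 - 499217)*(165822 + P) = (-70618 - 499217)*(165822 - 162984) = -569835*2838 = -1617191730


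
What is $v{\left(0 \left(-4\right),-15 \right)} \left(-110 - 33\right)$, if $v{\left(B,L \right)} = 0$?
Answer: $0$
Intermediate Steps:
$v{\left(0 \left(-4\right),-15 \right)} \left(-110 - 33\right) = 0 \left(-110 - 33\right) = 0 \left(-143\right) = 0$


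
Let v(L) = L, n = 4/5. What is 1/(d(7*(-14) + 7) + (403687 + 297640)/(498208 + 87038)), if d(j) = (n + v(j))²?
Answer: 142050/1155894707 ≈ 0.00012289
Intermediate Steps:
n = ⅘ (n = 4*(⅕) = ⅘ ≈ 0.80000)
d(j) = (⅘ + j)²
1/(d(7*(-14) + 7) + (403687 + 297640)/(498208 + 87038)) = 1/((4 + 5*(7*(-14) + 7))²/25 + (403687 + 297640)/(498208 + 87038)) = 1/((4 + 5*(-98 + 7))²/25 + 701327/585246) = 1/((4 + 5*(-91))²/25 + 701327*(1/585246)) = 1/((4 - 455)²/25 + 6809/5682) = 1/((1/25)*(-451)² + 6809/5682) = 1/((1/25)*203401 + 6809/5682) = 1/(203401/25 + 6809/5682) = 1/(1155894707/142050) = 142050/1155894707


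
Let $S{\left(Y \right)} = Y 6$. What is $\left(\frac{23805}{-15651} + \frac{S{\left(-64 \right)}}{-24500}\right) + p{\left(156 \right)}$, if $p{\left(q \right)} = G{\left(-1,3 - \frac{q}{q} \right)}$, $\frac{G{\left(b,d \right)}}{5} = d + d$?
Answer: $\frac{196993819}{10651375} \approx 18.495$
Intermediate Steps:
$S{\left(Y \right)} = 6 Y$
$G{\left(b,d \right)} = 10 d$ ($G{\left(b,d \right)} = 5 \left(d + d\right) = 5 \cdot 2 d = 10 d$)
$p{\left(q \right)} = 20$ ($p{\left(q \right)} = 10 \left(3 - \frac{q}{q}\right) = 10 \left(3 - 1\right) = 10 \cdot 2 = 20$)
$\left(\frac{23805}{-15651} + \frac{S{\left(-64 \right)}}{-24500}\right) + p{\left(156 \right)} = \left(\frac{23805}{-15651} + \frac{6 \left(-64\right)}{-24500}\right) + 20 = \left(23805 \left(- \frac{1}{15651}\right) - - \frac{96}{6125}\right) + 20 = \left(- \frac{2645}{1739} + \frac{96}{6125}\right) + 20 = - \frac{16033681}{10651375} + 20 = \frac{196993819}{10651375}$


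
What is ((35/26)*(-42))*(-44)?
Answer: 32340/13 ≈ 2487.7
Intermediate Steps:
((35/26)*(-42))*(-44) = -735/13*(-44) = 32340/13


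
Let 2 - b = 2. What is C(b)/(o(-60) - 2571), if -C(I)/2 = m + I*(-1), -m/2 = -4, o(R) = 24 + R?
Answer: 16/2607 ≈ 0.0061373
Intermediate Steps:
m = 8 (m = -2*(-4) = 8)
b = 0 (b = 2 - 1*2 = 2 - 2 = 0)
C(I) = -16 + 2*I (C(I) = -2*(8 + I*(-1)) = -2*(8 - I) = -16 + 2*I)
C(b)/(o(-60) - 2571) = (-16 + 2*0)/((24 - 60) - 2571) = (-16 + 0)/(-36 - 2571) = -16/(-2607) = -1/2607*(-16) = 16/2607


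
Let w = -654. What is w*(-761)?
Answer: 497694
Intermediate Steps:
w*(-761) = -654*(-761) = 497694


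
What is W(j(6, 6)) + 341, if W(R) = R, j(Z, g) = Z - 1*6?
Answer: 341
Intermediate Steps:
j(Z, g) = -6 + Z (j(Z, g) = Z - 6 = -6 + Z)
W(j(6, 6)) + 341 = (-6 + 6) + 341 = 0 + 341 = 341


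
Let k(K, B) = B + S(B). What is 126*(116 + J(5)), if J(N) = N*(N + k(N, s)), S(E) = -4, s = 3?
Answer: 17136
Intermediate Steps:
k(K, B) = -4 + B (k(K, B) = B - 4 = -4 + B)
J(N) = N*(-1 + N) (J(N) = N*(N + (-4 + 3)) = N*(N - 1) = N*(-1 + N))
126*(116 + J(5)) = 126*(116 + 5*(-1 + 5)) = 126*(116 + 5*4) = 126*(116 + 20) = 126*136 = 17136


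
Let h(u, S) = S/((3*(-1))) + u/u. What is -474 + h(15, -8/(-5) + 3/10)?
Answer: -14209/30 ≈ -473.63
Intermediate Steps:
h(u, S) = 1 - S/3 (h(u, S) = S/(-3) + 1 = S*(-⅓) + 1 = -S/3 + 1 = 1 - S/3)
-474 + h(15, -8/(-5) + 3/10) = -474 + (1 - (-8/(-5) + 3/10)/3) = -474 + (1 - (-8*(-⅕) + 3*(⅒))/3) = -474 + (1 - (8/5 + 3/10)/3) = -474 + (1 - ⅓*19/10) = -474 + (1 - 19/30) = -474 + 11/30 = -14209/30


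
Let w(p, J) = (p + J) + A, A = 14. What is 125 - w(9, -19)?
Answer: 121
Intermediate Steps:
w(p, J) = 14 + J + p (w(p, J) = (p + J) + 14 = (J + p) + 14 = 14 + J + p)
125 - w(9, -19) = 125 - (14 - 19 + 9) = 125 - 1*4 = 125 - 4 = 121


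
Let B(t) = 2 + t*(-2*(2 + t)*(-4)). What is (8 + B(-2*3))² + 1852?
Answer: 42656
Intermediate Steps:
B(t) = 2 + t*(16 + 8*t) (B(t) = 2 + t*((-4 - 2*t)*(-4)) = 2 + t*(16 + 8*t))
(8 + B(-2*3))² + 1852 = (8 + (2 + 8*(-2*3)² + 16*(-2*3)))² + 1852 = (8 + (2 + 8*(-6)² + 16*(-6)))² + 1852 = (8 + (2 + 8*36 - 96))² + 1852 = (8 + (2 + 288 - 96))² + 1852 = (8 + 194)² + 1852 = 202² + 1852 = 40804 + 1852 = 42656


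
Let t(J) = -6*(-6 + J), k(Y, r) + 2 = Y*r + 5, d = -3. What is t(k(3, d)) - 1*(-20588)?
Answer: 20660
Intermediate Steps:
k(Y, r) = 3 + Y*r (k(Y, r) = -2 + (Y*r + 5) = -2 + (5 + Y*r) = 3 + Y*r)
t(J) = 36 - 6*J
t(k(3, d)) - 1*(-20588) = (36 - 6*(3 + 3*(-3))) - 1*(-20588) = (36 - 6*(3 - 9)) + 20588 = (36 - 6*(-6)) + 20588 = (36 + 36) + 20588 = 72 + 20588 = 20660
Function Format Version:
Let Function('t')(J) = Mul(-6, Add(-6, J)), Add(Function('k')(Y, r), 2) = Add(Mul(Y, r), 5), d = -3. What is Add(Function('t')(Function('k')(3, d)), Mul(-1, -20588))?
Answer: 20660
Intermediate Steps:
Function('k')(Y, r) = Add(3, Mul(Y, r)) (Function('k')(Y, r) = Add(-2, Add(Mul(Y, r), 5)) = Add(-2, Add(5, Mul(Y, r))) = Add(3, Mul(Y, r)))
Function('t')(J) = Add(36, Mul(-6, J))
Add(Function('t')(Function('k')(3, d)), Mul(-1, -20588)) = Add(Add(36, Mul(-6, Add(3, Mul(3, -3)))), Mul(-1, -20588)) = Add(Add(36, Mul(-6, Add(3, -9))), 20588) = Add(Add(36, Mul(-6, -6)), 20588) = Add(Add(36, 36), 20588) = Add(72, 20588) = 20660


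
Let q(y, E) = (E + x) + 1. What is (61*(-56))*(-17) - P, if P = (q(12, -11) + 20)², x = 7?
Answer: 57783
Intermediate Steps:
q(y, E) = 8 + E (q(y, E) = (E + 7) + 1 = (7 + E) + 1 = 8 + E)
P = 289 (P = ((8 - 11) + 20)² = (-3 + 20)² = 17² = 289)
(61*(-56))*(-17) - P = (61*(-56))*(-17) - 1*289 = -3416*(-17) - 289 = 58072 - 289 = 57783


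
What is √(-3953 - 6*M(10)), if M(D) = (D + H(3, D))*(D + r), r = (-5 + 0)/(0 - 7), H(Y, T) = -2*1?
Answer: I*√218897/7 ≈ 66.838*I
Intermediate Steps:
H(Y, T) = -2
r = 5/7 (r = -5/(-7) = -5*(-⅐) = 5/7 ≈ 0.71429)
M(D) = (-2 + D)*(5/7 + D) (M(D) = (D - 2)*(D + 5/7) = (-2 + D)*(5/7 + D))
√(-3953 - 6*M(10)) = √(-3953 - 6*(-10/7 + 10² - 9/7*10)) = √(-3953 - 6*(-10/7 + 100 - 90/7)) = √(-3953 - 6*600/7) = √(-3953 - 3600/7) = √(-31271/7) = I*√218897/7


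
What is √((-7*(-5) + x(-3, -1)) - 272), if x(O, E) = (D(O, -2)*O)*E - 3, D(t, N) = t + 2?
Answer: 9*I*√3 ≈ 15.588*I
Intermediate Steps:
D(t, N) = 2 + t
x(O, E) = -3 + E*O*(2 + O) (x(O, E) = ((2 + O)*O)*E - 3 = (O*(2 + O))*E - 3 = E*O*(2 + O) - 3 = -3 + E*O*(2 + O))
√((-7*(-5) + x(-3, -1)) - 272) = √((-7*(-5) + (-3 - 1*(-3)*(2 - 3))) - 272) = √((35 + (-3 - 1*(-3)*(-1))) - 272) = √((35 + (-3 - 3)) - 272) = √((35 - 6) - 272) = √(29 - 272) = √(-243) = 9*I*√3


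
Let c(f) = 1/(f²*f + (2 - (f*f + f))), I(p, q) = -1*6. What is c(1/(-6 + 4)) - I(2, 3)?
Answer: 110/17 ≈ 6.4706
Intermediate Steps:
I(p, q) = -6
c(f) = 1/(2 + f³ - f - f²) (c(f) = 1/(f³ + (2 - (f² + f))) = 1/(f³ + (2 - (f + f²))) = 1/(f³ + (2 + (-f - f²))) = 1/(f³ + (2 - f - f²)) = 1/(2 + f³ - f - f²))
c(1/(-6 + 4)) - I(2, 3) = 1/(2 + (1/(-6 + 4))³ - 1/(-6 + 4) - (1/(-6 + 4))²) - 1*(-6) = 1/(2 + (1/(-2))³ - 1/(-2) - (1/(-2))²) + 6 = 1/(2 + (-½)³ - 1*(-½) - (-½)²) + 6 = 1/(2 - ⅛ + ½ - 1*¼) + 6 = 1/(2 - ⅛ + ½ - ¼) + 6 = 1/(17/8) + 6 = 8/17 + 6 = 110/17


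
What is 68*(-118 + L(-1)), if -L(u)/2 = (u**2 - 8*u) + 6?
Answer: -10064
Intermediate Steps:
L(u) = -12 - 2*u**2 + 16*u (L(u) = -2*((u**2 - 8*u) + 6) = -2*(6 + u**2 - 8*u) = -12 - 2*u**2 + 16*u)
68*(-118 + L(-1)) = 68*(-118 + (-12 - 2*(-1)**2 + 16*(-1))) = 68*(-118 + (-12 - 2*1 - 16)) = 68*(-118 + (-12 - 2 - 16)) = 68*(-118 - 30) = 68*(-148) = -10064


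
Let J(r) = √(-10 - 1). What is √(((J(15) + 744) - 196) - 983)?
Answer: √(-435 + I*√11) ≈ 0.07951 + 20.857*I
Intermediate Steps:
J(r) = I*√11 (J(r) = √(-11) = I*√11)
√(((J(15) + 744) - 196) - 983) = √(((I*√11 + 744) - 196) - 983) = √(((744 + I*√11) - 196) - 983) = √((548 + I*√11) - 983) = √(-435 + I*√11)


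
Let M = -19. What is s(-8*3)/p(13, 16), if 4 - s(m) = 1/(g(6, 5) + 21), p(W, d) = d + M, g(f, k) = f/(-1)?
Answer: -59/45 ≈ -1.3111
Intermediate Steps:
g(f, k) = -f (g(f, k) = f*(-1) = -f)
p(W, d) = -19 + d (p(W, d) = d - 19 = -19 + d)
s(m) = 59/15 (s(m) = 4 - 1/(-1*6 + 21) = 4 - 1/(-6 + 21) = 4 - 1/15 = 59/15)
s(-8*3)/p(13, 16) = 59/(15*(-19 + 16)) = (59/15)/(-3) = (59/15)*(-⅓) = -59/45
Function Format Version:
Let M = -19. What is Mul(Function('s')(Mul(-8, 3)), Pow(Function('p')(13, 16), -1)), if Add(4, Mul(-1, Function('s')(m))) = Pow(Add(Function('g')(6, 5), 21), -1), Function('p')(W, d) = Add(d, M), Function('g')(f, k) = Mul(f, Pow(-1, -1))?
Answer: Rational(-59, 45) ≈ -1.3111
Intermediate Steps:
Function('g')(f, k) = Mul(-1, f) (Function('g')(f, k) = Mul(f, -1) = Mul(-1, f))
Function('p')(W, d) = Add(-19, d) (Function('p')(W, d) = Add(d, -19) = Add(-19, d))
Function('s')(m) = Rational(59, 15) (Function('s')(m) = Add(4, Mul(-1, Pow(Add(Mul(-1, 6), 21), -1))) = Add(4, Mul(-1, Pow(Add(-6, 21), -1))) = Add(4, Mul(-1, Pow(15, -1))) = Add(4, Mul(-1, Rational(1, 15))) = Add(4, Rational(-1, 15)) = Rational(59, 15))
Mul(Function('s')(Mul(-8, 3)), Pow(Function('p')(13, 16), -1)) = Mul(Rational(59, 15), Pow(Add(-19, 16), -1)) = Mul(Rational(59, 15), Pow(-3, -1)) = Mul(Rational(59, 15), Rational(-1, 3)) = Rational(-59, 45)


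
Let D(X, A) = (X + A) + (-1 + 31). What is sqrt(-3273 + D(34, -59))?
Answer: 2*I*sqrt(817) ≈ 57.166*I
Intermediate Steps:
D(X, A) = 30 + A + X (D(X, A) = (A + X) + 30 = 30 + A + X)
sqrt(-3273 + D(34, -59)) = sqrt(-3273 + (30 - 59 + 34)) = sqrt(-3273 + 5) = sqrt(-3268) = 2*I*sqrt(817)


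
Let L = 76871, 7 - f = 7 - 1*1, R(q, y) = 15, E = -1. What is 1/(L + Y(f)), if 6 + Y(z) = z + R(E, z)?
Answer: 1/76881 ≈ 1.3007e-5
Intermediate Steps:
f = 1 (f = 7 - (7 - 1*1) = 7 - (7 - 1) = 7 - 1*6 = 7 - 6 = 1)
Y(z) = 9 + z (Y(z) = -6 + (z + 15) = -6 + (15 + z) = 9 + z)
1/(L + Y(f)) = 1/(76871 + (9 + 1)) = 1/(76871 + 10) = 1/76881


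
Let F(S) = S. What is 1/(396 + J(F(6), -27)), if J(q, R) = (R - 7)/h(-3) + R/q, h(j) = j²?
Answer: 18/6979 ≈ 0.0025792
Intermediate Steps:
J(q, R) = -7/9 + R/9 + R/q (J(q, R) = (R - 7)/((-3)²) + R/q = (-7 + R)/9 + R/q = (-7 + R)*(⅑) + R/q = (-7/9 + R/9) + R/q = -7/9 + R/9 + R/q)
1/(396 + J(F(6), -27)) = 1/(396 + (-27 + (⅑)*6*(-7 - 27))/6) = 1/(396 + (-27 + (⅑)*6*(-34))/6) = 1/(396 + (-27 - 68/3)/6) = 1/(396 + (⅙)*(-149/3)) = 1/(396 - 149/18) = 1/(6979/18) = 18/6979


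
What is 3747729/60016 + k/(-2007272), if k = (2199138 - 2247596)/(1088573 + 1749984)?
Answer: 2669205668556613093/42744565410753008 ≈ 62.445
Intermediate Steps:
k = -48458/2838557 ≈ -0.017071
3747729/60016 + k/(-2007272) = 3747729/60016 - 48458/2838557/(-2007272) = 3747729*(1/60016) - 48458/2838557*(-1/2007272) = 3747729/60016 + 24229/2848877993252 = 2669205668556613093/42744565410753008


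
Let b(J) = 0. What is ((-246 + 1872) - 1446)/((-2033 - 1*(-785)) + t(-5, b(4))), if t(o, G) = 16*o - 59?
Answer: -180/1387 ≈ -0.12978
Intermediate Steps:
t(o, G) = -59 + 16*o
((-246 + 1872) - 1446)/((-2033 - 1*(-785)) + t(-5, b(4))) = ((-246 + 1872) - 1446)/((-2033 - 1*(-785)) + (-59 + 16*(-5))) = (1626 - 1446)/((-2033 + 785) + (-59 - 80)) = 180/(-1248 - 139) = 180/(-1387) = 180*(-1/1387) = -180/1387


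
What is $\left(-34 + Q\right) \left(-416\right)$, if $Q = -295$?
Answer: $136864$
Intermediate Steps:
$\left(-34 + Q\right) \left(-416\right) = \left(-34 - 295\right) \left(-416\right) = \left(-329\right) \left(-416\right) = 136864$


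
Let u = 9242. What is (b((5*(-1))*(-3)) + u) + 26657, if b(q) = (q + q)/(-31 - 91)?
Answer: 2189824/61 ≈ 35899.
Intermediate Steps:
b(q) = -q/61 (b(q) = (2*q)/(-122) = (2*q)*(-1/122) = -q/61)
(b((5*(-1))*(-3)) + u) + 26657 = (-5*(-1)*(-3)/61 + 9242) + 26657 = (-(-5)*(-3)/61 + 9242) + 26657 = (-1/61*15 + 9242) + 26657 = (-15/61 + 9242) + 26657 = 563747/61 + 26657 = 2189824/61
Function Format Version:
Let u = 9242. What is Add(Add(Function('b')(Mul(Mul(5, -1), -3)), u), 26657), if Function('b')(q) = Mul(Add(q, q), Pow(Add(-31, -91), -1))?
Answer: Rational(2189824, 61) ≈ 35899.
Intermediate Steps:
Function('b')(q) = Mul(Rational(-1, 61), q) (Function('b')(q) = Mul(Mul(2, q), Pow(-122, -1)) = Mul(Mul(2, q), Rational(-1, 122)) = Mul(Rational(-1, 61), q))
Add(Add(Function('b')(Mul(Mul(5, -1), -3)), u), 26657) = Add(Add(Mul(Rational(-1, 61), Mul(Mul(5, -1), -3)), 9242), 26657) = Add(Add(Mul(Rational(-1, 61), Mul(-5, -3)), 9242), 26657) = Add(Add(Mul(Rational(-1, 61), 15), 9242), 26657) = Add(Add(Rational(-15, 61), 9242), 26657) = Add(Rational(563747, 61), 26657) = Rational(2189824, 61)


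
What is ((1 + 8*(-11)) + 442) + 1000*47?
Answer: 47355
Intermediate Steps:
((1 + 8*(-11)) + 442) + 1000*47 = ((1 - 88) + 442) + 47000 = (-87 + 442) + 47000 = 355 + 47000 = 47355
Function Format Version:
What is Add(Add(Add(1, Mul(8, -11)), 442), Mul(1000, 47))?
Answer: 47355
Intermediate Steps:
Add(Add(Add(1, Mul(8, -11)), 442), Mul(1000, 47)) = Add(Add(Add(1, -88), 442), 47000) = Add(Add(-87, 442), 47000) = Add(355, 47000) = 47355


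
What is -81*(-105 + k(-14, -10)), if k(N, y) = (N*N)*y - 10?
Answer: 168075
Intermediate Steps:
k(N, y) = -10 + y*N**2 (k(N, y) = N**2*y - 10 = y*N**2 - 10 = -10 + y*N**2)
-81*(-105 + k(-14, -10)) = -81*(-105 + (-10 - 10*(-14)**2)) = -81*(-105 + (-10 - 10*196)) = -81*(-105 + (-10 - 1960)) = -81*(-105 - 1970) = -81*(-2075) = 168075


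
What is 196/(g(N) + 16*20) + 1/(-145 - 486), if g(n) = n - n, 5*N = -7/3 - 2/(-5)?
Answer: 30839/50480 ≈ 0.61092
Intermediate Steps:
N = -29/75 (N = (-7/3 - 2/(-5))/5 = (-7*⅓ - 2*(-⅕))/5 = (-7/3 + ⅖)/5 = (⅕)*(-29/15) = -29/75 ≈ -0.38667)
g(n) = 0
196/(g(N) + 16*20) + 1/(-145 - 486) = 196/(0 + 16*20) + 1/(-145 - 486) = 196/(0 + 320) + 1/(-631) = 196/320 - 1/631 = (1/320)*196 - 1/631 = 49/80 - 1/631 = 30839/50480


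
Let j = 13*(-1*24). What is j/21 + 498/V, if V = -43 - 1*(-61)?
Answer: 269/21 ≈ 12.810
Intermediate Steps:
V = 18 (V = -43 + 61 = 18)
j = -312 (j = 13*(-24) = -312)
j/21 + 498/V = -312/21 + 498/18 = -312*1/21 + 498*(1/18) = -104/7 + 83/3 = 269/21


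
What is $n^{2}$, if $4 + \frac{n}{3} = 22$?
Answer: $2916$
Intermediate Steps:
$n = 54$ ($n = -12 + 3 \cdot 22 = -12 + 66 = 54$)
$n^{2} = 54^{2} = 2916$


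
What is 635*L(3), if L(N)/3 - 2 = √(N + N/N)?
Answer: 7620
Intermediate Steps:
L(N) = 6 + 3*√(1 + N) (L(N) = 6 + 3*√(N + N/N) = 6 + 3*√(N + 1) = 6 + 3*√(1 + N))
635*L(3) = 635*(6 + 3*√(1 + 3)) = 635*(6 + 3*√4) = 635*(6 + 3*2) = 635*(6 + 6) = 635*12 = 7620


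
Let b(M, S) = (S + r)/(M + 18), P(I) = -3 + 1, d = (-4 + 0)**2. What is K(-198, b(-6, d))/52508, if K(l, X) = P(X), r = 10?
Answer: -1/26254 ≈ -3.8089e-5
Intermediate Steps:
d = 16 (d = (-4)**2 = 16)
P(I) = -2
b(M, S) = (10 + S)/(18 + M) (b(M, S) = (S + 10)/(M + 18) = (10 + S)/(18 + M))
K(l, X) = -2
K(-198, b(-6, d))/52508 = -2/52508 = -2*1/52508 = -1/26254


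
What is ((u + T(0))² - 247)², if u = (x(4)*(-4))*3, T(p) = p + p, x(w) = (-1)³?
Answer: 10609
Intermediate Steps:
x(w) = -1
T(p) = 2*p
u = 12 (u = -1*(-4)*3 = 4*3 = 12)
((u + T(0))² - 247)² = ((12 + 2*0)² - 247)² = ((12 + 0)² - 247)² = (12² - 247)² = (144 - 247)² = (-103)² = 10609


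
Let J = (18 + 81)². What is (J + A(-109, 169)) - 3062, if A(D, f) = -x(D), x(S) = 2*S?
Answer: 6957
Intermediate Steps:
J = 9801 (J = 99² = 9801)
A(D, f) = -2*D
(J + A(-109, 169)) - 3062 = (9801 - 2*(-109)) - 3062 = (9801 + 218) - 3062 = 10019 - 3062 = 6957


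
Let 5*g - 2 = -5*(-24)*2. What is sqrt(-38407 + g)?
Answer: I*sqrt(958965)/5 ≈ 195.85*I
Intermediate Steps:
g = 242/5 (g = 2/5 + (-5*(-24)*2)/5 = 2/5 + (120*2)/5 = 2/5 + (1/5)*240 = 2/5 + 48 = 242/5 ≈ 48.400)
sqrt(-38407 + g) = sqrt(-38407 + 242/5) = sqrt(-191793/5) = I*sqrt(958965)/5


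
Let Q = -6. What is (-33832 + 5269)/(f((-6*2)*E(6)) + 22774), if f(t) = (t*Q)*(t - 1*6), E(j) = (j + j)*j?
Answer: 28563/4487306 ≈ 0.0063653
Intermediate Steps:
E(j) = 2*j² (E(j) = (2*j)*j = 2*j²)
f(t) = -6*t*(-6 + t) (f(t) = (t*(-6))*(t - 1*6) = (-6*t)*(t - 6) = (-6*t)*(-6 + t) = -6*t*(-6 + t))
(-33832 + 5269)/(f((-6*2)*E(6)) + 22774) = (-33832 + 5269)/(6*((-6*2)*(2*6²))*(6 - (-6*2)*2*6²) + 22774) = -28563/(6*(-24*36)*(6 - (-12)*2*36) + 22774) = -28563/(6*(-12*72)*(6 - (-12)*72) + 22774) = -28563/(6*(-864)*(6 - 1*(-864)) + 22774) = -28563/(6*(-864)*(6 + 864) + 22774) = -28563/(6*(-864)*870 + 22774) = -28563/(-4510080 + 22774) = -28563/(-4487306) = -28563*(-1/4487306) = 28563/4487306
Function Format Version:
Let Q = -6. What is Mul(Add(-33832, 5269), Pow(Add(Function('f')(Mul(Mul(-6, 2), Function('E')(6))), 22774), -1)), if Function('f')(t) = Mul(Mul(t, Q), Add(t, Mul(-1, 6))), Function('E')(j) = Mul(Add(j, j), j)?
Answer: Rational(28563, 4487306) ≈ 0.0063653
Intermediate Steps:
Function('E')(j) = Mul(2, Pow(j, 2)) (Function('E')(j) = Mul(Mul(2, j), j) = Mul(2, Pow(j, 2)))
Function('f')(t) = Mul(-6, t, Add(-6, t)) (Function('f')(t) = Mul(Mul(t, -6), Add(t, Mul(-1, 6))) = Mul(Mul(-6, t), Add(t, -6)) = Mul(Mul(-6, t), Add(-6, t)) = Mul(-6, t, Add(-6, t)))
Mul(Add(-33832, 5269), Pow(Add(Function('f')(Mul(Mul(-6, 2), Function('E')(6))), 22774), -1)) = Mul(Add(-33832, 5269), Pow(Add(Mul(6, Mul(Mul(-6, 2), Mul(2, Pow(6, 2))), Add(6, Mul(-1, Mul(Mul(-6, 2), Mul(2, Pow(6, 2)))))), 22774), -1)) = Mul(-28563, Pow(Add(Mul(6, Mul(-12, Mul(2, 36)), Add(6, Mul(-1, Mul(-12, Mul(2, 36))))), 22774), -1)) = Mul(-28563, Pow(Add(Mul(6, Mul(-12, 72), Add(6, Mul(-1, Mul(-12, 72)))), 22774), -1)) = Mul(-28563, Pow(Add(Mul(6, -864, Add(6, Mul(-1, -864))), 22774), -1)) = Mul(-28563, Pow(Add(Mul(6, -864, Add(6, 864)), 22774), -1)) = Mul(-28563, Pow(Add(Mul(6, -864, 870), 22774), -1)) = Mul(-28563, Pow(Add(-4510080, 22774), -1)) = Mul(-28563, Pow(-4487306, -1)) = Mul(-28563, Rational(-1, 4487306)) = Rational(28563, 4487306)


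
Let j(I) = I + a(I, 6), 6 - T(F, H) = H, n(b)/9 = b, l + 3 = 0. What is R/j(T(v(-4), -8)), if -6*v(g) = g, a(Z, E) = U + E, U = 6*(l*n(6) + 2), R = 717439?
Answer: -717439/940 ≈ -763.23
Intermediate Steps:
l = -3 (l = -3 + 0 = -3)
n(b) = 9*b
U = -960 (U = 6*(-27*6 + 2) = 6*(-3*54 + 2) = 6*(-162 + 2) = 6*(-160) = -960)
a(Z, E) = -960 + E
v(g) = -g/6
T(F, H) = 6 - H
j(I) = -954 + I (j(I) = I + (-960 + 6) = I - 954 = -954 + I)
R/j(T(v(-4), -8)) = 717439/(-954 + (6 - 1*(-8))) = 717439/(-954 + (6 + 8)) = 717439/(-954 + 14) = 717439/(-940) = 717439*(-1/940) = -717439/940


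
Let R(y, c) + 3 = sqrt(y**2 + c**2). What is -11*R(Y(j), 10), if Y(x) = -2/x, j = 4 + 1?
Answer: 33 - 22*sqrt(626)/5 ≈ -77.088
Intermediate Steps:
j = 5
R(y, c) = -3 + sqrt(c**2 + y**2) (R(y, c) = -3 + sqrt(y**2 + c**2) = -3 + sqrt(c**2 + y**2))
-11*R(Y(j), 10) = -11*(-3 + sqrt(10**2 + (-2/5)**2)) = -11*(-3 + sqrt(100 + (-2*1/5)**2)) = -11*(-3 + sqrt(100 + (-2/5)**2)) = -11*(-3 + sqrt(100 + 4/25)) = -11*(-3 + sqrt(2504/25)) = -11*(-3 + 2*sqrt(626)/5) = 33 - 22*sqrt(626)/5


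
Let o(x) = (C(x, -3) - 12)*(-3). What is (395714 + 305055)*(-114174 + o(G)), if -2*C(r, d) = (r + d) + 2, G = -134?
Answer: -160252555689/2 ≈ -8.0126e+10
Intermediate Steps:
C(r, d) = -1 - d/2 - r/2 (C(r, d) = -((r + d) + 2)/2 = -((d + r) + 2)/2 = -(2 + d + r)/2 = -1 - d/2 - r/2)
o(x) = 69/2 + 3*x/2 (o(x) = ((-1 - ½*(-3) - x/2) - 12)*(-3) = ((-1 + 3/2 - x/2) - 12)*(-3) = ((½ - x/2) - 12)*(-3) = (-23/2 - x/2)*(-3) = 69/2 + 3*x/2)
(395714 + 305055)*(-114174 + o(G)) = (395714 + 305055)*(-114174 + (69/2 + (3/2)*(-134))) = 700769*(-114174 + (69/2 - 201)) = 700769*(-114174 - 333/2) = 700769*(-228681/2) = -160252555689/2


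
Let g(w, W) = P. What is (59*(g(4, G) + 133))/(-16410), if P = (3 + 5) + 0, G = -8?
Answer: -2773/5470 ≈ -0.50695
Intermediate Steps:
P = 8 (P = 8 + 0 = 8)
g(w, W) = 8
(59*(g(4, G) + 133))/(-16410) = (59*(8 + 133))/(-16410) = (59*141)*(-1/16410) = 8319*(-1/16410) = -2773/5470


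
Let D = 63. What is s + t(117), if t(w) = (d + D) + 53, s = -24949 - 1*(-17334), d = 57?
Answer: -7442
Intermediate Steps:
s = -7615 (s = -24949 + 17334 = -7615)
t(w) = 173 (t(w) = (57 + 63) + 53 = 120 + 53 = 173)
s + t(117) = -7615 + 173 = -7442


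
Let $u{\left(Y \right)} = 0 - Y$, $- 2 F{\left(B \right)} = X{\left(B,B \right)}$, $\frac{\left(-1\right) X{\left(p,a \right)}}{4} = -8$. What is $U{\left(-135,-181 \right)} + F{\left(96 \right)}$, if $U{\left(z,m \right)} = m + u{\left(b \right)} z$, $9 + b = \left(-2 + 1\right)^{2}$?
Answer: $-1277$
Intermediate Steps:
$X{\left(p,a \right)} = 32$ ($X{\left(p,a \right)} = \left(-4\right) \left(-8\right) = 32$)
$b = -8$ ($b = -9 + \left(-2 + 1\right)^{2} = -9 + \left(-1\right)^{2} = -9 + 1 = -8$)
$F{\left(B \right)} = -16$ ($F{\left(B \right)} = \left(- \frac{1}{2}\right) 32 = -16$)
$u{\left(Y \right)} = - Y$
$U{\left(z,m \right)} = m + 8 z$ ($U{\left(z,m \right)} = m + \left(-1\right) \left(-8\right) z = m + 8 z$)
$U{\left(-135,-181 \right)} + F{\left(96 \right)} = \left(-181 + 8 \left(-135\right)\right) - 16 = \left(-181 - 1080\right) - 16 = -1261 - 16 = -1277$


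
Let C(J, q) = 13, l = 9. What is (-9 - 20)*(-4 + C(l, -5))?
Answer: -261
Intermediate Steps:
(-9 - 20)*(-4 + C(l, -5)) = (-9 - 20)*(-4 + 13) = -29*9 = -261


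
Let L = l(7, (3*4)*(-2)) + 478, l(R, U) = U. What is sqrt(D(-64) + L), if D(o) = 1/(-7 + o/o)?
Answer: sqrt(16338)/6 ≈ 21.303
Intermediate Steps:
D(o) = -1/6 (D(o) = 1/(-7 + 1) = 1/(-6) = -1/6)
L = 454 (L = (3*4)*(-2) + 478 = 12*(-2) + 478 = -24 + 478 = 454)
sqrt(D(-64) + L) = sqrt(-1/6 + 454) = sqrt(2723/6) = sqrt(16338)/6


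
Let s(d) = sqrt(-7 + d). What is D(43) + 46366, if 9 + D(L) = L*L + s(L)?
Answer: 48212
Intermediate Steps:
D(L) = -9 + L**2 + sqrt(-7 + L) (D(L) = -9 + (L*L + sqrt(-7 + L)) = -9 + (L**2 + sqrt(-7 + L)) = -9 + L**2 + sqrt(-7 + L))
D(43) + 46366 = (-9 + 43**2 + sqrt(-7 + 43)) + 46366 = (-9 + 1849 + sqrt(36)) + 46366 = (-9 + 1849 + 6) + 46366 = 1846 + 46366 = 48212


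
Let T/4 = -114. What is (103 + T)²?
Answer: 124609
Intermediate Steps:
T = -456 (T = 4*(-114) = -456)
(103 + T)² = (103 - 456)² = (-353)² = 124609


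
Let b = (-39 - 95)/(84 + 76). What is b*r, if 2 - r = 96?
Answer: 3149/40 ≈ 78.725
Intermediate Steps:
r = -94 (r = 2 - 1*96 = 2 - 96 = -94)
b = -67/80 (b = -134/160 = -134*1/160 = -67/80 ≈ -0.83750)
b*r = -67/80*(-94) = 3149/40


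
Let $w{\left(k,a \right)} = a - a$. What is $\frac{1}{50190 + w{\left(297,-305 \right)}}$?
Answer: $\frac{1}{50190} \approx 1.9924 \cdot 10^{-5}$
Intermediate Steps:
$w{\left(k,a \right)} = 0$
$\frac{1}{50190 + w{\left(297,-305 \right)}} = \frac{1}{50190 + 0} = \frac{1}{50190}$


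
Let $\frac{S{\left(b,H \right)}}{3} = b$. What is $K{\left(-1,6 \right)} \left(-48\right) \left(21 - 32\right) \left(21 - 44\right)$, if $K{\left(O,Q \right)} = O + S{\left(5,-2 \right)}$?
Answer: $-170016$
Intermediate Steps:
$S{\left(b,H \right)} = 3 b$
$K{\left(O,Q \right)} = 15 + O$ ($K{\left(O,Q \right)} = O + 3 \cdot 5 = O + 15 = 15 + O$)
$K{\left(-1,6 \right)} \left(-48\right) \left(21 - 32\right) \left(21 - 44\right) = \left(15 - 1\right) \left(-48\right) \left(21 - 32\right) \left(21 - 44\right) = 14 \left(-48\right) \left(\left(-11\right) \left(-23\right)\right) = \left(-672\right) 253 = -170016$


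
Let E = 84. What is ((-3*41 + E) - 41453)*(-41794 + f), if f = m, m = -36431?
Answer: 3245711700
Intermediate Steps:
f = -36431
((-3*41 + E) - 41453)*(-41794 + f) = ((-3*41 + 84) - 41453)*(-41794 - 36431) = ((-123 + 84) - 41453)*(-78225) = (-39 - 41453)*(-78225) = -41492*(-78225) = 3245711700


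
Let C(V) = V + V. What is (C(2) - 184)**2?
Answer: 32400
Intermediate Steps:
C(V) = 2*V
(C(2) - 184)**2 = (2*2 - 184)**2 = (4 - 184)**2 = (-180)**2 = 32400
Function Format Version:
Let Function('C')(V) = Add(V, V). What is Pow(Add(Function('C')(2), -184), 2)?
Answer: 32400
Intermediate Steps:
Function('C')(V) = Mul(2, V)
Pow(Add(Function('C')(2), -184), 2) = Pow(Add(Mul(2, 2), -184), 2) = Pow(Add(4, -184), 2) = Pow(-180, 2) = 32400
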